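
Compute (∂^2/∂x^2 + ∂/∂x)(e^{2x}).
6 e^{2 x}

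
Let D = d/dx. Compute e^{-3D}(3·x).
3 x - 9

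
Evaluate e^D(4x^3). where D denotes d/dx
4 x^{3} + 12 x^{2} + 12 x + 4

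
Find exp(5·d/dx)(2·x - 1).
2 x + 9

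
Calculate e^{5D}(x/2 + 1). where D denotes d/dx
\frac{x}{2} + \frac{7}{2}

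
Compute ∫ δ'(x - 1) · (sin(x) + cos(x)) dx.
- \cos{\left(1 \right)} + \sin{\left(1 \right)}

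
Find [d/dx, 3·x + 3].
3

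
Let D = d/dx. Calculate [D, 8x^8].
64 x^{7}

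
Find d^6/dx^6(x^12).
665280 x^{6}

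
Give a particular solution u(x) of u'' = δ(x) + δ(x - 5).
\frac{|x|}{2} + \frac{|x - 5|}{2}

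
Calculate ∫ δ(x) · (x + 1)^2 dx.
1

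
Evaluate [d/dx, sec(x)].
\tan{\left(x \right)} \sec{\left(x \right)}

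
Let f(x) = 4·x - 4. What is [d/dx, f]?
4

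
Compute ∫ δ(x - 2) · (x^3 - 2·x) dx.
4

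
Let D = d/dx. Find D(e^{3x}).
3 e^{3 x}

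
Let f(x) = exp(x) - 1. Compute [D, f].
e^{x}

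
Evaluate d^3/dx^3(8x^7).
1680 x^{4}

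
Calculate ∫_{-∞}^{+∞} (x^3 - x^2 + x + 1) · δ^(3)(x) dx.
-6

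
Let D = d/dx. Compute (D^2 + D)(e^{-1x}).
0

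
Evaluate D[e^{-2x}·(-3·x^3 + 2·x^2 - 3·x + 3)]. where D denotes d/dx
\left(6 x^{3} - 13 x^{2} + 10 x - 9\right) e^{- 2 x}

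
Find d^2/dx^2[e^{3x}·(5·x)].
\left(45 x + 30\right) e^{3 x}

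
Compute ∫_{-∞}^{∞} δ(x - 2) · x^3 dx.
8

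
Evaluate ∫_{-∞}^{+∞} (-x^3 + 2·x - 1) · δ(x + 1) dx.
-2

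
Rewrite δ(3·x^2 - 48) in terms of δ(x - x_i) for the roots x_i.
\frac{\delta(x - 4) + \delta(x + 4)}{24}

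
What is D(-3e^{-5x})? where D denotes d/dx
15 e^{- 5 x}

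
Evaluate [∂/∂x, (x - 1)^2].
2 x - 2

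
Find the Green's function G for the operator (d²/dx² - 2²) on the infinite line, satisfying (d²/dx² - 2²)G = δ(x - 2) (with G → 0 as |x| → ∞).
-\frac{e^{-2|x - 2|}}{4}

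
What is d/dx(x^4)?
4 x^{3}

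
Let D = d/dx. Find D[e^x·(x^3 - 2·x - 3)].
\left(x^{3} + 3 x^{2} - 2 x - 5\right) e^{x}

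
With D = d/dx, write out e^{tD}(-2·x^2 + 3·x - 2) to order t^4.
- 2 t^{2} - t \left(4 x - 3\right) - 2 x^{2} + 3 x - 2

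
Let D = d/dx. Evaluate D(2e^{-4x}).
- 8 e^{- 4 x}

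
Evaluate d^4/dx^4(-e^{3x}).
- 81 e^{3 x}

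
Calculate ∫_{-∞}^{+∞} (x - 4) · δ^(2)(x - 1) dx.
0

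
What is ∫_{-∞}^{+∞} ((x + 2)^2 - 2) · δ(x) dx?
2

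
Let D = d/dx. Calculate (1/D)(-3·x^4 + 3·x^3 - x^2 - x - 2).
- \frac{3 x^{5}}{5} + \frac{3 x^{4}}{4} - \frac{x^{3}}{3} - \frac{x^{2}}{2} - 2 x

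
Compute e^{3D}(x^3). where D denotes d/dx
x^{3} + 9 x^{2} + 27 x + 27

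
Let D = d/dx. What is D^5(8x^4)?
0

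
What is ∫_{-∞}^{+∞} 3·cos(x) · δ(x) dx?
3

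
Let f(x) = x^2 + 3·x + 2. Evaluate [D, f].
2 x + 3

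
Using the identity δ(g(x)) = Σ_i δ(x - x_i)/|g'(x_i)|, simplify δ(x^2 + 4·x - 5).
\frac{\delta(x - 1) + \delta(x + 5)}{6}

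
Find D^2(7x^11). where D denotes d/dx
770 x^{9}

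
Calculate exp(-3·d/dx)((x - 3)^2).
x^{2} - 12 x + 36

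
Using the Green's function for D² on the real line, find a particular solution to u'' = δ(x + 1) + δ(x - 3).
\frac{|x + 1|}{2} + \frac{|x - 3|}{2}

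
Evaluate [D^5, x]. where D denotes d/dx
5D^{4}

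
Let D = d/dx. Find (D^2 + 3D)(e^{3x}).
18 e^{3 x}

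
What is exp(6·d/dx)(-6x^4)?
- 6 x^{4} - 144 x^{3} - 1296 x^{2} - 5184 x - 7776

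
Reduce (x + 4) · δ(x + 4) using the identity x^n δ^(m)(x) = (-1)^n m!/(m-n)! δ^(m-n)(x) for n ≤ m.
0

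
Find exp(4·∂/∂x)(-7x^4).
- 7 x^{4} - 112 x^{3} - 672 x^{2} - 1792 x - 1792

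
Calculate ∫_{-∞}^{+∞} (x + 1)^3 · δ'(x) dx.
-3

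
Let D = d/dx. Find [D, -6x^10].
- 60 x^{9}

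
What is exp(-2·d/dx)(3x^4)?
3 x^{4} - 24 x^{3} + 72 x^{2} - 96 x + 48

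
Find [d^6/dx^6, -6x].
-36\frac{d^{5}}{dx^{5}}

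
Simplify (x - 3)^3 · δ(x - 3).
0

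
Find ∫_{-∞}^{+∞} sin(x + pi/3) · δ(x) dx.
\frac{\sqrt{3}}{2}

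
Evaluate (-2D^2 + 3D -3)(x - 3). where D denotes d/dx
12 - 3 x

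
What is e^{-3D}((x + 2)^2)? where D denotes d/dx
x^{2} - 2 x + 1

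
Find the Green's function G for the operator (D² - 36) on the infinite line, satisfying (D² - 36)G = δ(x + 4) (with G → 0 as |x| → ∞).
-\frac{e^{-6|x + 4|}}{12}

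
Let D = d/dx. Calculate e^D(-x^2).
- x^{2} - 2 x - 1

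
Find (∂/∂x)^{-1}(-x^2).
- \frac{x^{3}}{3}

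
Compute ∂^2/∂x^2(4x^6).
120 x^{4}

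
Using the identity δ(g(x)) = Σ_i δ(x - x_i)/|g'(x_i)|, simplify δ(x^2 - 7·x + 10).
\frac{\delta(x - 5) + \delta(x - 2)}{3}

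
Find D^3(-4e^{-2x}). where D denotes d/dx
32 e^{- 2 x}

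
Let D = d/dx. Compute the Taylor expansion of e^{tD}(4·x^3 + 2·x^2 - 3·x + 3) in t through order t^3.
4 t^{3} + t^{2} \left(12 x + 2\right) + t \left(12 x^{2} + 4 x - 3\right) + 4 x^{3} + 2 x^{2} - 3 x + 3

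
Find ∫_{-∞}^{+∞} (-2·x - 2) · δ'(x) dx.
2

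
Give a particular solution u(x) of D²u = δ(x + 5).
\frac{|x + 5|}{2}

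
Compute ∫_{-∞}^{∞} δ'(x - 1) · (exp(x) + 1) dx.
- e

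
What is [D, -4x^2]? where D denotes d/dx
- 8 x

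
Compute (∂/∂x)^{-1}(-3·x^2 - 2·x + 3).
- x^{3} - x^{2} + 3 x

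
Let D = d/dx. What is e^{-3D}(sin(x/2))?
\sin{\left(\frac{x}{2} - \frac{3}{2} \right)}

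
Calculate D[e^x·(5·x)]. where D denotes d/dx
5 \left(x + 1\right) e^{x}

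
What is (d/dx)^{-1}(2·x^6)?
\frac{2 x^{7}}{7}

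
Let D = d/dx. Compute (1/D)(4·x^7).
\frac{x^{8}}{2}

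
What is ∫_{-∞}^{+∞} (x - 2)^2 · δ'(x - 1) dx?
2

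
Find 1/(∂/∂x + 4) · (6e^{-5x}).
- 6 e^{- 5 x}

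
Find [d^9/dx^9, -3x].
-27\frac{d^{8}}{dx^{8}}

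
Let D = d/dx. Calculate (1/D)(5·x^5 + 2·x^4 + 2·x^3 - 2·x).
\frac{5 x^{6}}{6} + \frac{2 x^{5}}{5} + \frac{x^{4}}{2} - x^{2}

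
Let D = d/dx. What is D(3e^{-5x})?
- 15 e^{- 5 x}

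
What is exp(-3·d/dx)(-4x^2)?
- 4 x^{2} + 24 x - 36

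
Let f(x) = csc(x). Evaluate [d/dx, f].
- \cot{\left(x \right)} \csc{\left(x \right)}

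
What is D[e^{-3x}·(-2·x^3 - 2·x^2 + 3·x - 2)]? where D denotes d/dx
\left(6 x^{3} - 13 x + 9\right) e^{- 3 x}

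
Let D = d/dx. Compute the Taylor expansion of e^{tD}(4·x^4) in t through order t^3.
4 x \left(4 t^{3} + 6 t^{2} x + 4 t x^{2} + x^{3}\right)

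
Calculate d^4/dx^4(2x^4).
48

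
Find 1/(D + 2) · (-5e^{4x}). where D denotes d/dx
- \frac{5 e^{4 x}}{6}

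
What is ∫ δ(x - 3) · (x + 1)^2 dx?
16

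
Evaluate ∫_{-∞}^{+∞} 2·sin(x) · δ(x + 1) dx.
- 2 \sin{\left(1 \right)}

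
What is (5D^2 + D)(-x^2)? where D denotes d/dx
- 2 x - 10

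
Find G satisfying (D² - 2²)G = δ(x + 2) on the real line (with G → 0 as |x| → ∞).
-\frac{e^{-2|x + 2|}}{4}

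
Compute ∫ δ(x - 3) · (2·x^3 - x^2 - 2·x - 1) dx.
38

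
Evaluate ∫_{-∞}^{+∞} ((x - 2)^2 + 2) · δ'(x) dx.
4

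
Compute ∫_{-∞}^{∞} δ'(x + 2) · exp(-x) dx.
e^{2}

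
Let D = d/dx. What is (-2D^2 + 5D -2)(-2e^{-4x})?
108 e^{- 4 x}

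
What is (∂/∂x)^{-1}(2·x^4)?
\frac{2 x^{5}}{5}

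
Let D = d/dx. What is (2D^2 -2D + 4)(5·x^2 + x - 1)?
20 x^{2} - 16 x + 14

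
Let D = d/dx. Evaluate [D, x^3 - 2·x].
3 x^{2} - 2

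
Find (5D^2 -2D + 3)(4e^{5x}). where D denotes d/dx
472 e^{5 x}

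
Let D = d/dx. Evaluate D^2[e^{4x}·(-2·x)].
\left(- 32 x - 16\right) e^{4 x}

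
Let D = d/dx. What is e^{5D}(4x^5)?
4 x^{5} + 100 x^{4} + 1000 x^{3} + 5000 x^{2} + 12500 x + 12500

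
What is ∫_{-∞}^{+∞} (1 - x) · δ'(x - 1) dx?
1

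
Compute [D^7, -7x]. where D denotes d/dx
-49D^{6}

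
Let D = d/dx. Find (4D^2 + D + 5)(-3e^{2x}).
- 69 e^{2 x}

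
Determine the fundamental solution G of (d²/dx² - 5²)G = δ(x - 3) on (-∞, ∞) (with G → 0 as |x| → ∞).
-\frac{e^{-5|x - 3|}}{10}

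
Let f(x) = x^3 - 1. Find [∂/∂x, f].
3 x^{2}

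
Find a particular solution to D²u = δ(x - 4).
\frac{|x - 4|}{2}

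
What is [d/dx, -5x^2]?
- 10 x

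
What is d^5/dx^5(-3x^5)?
-360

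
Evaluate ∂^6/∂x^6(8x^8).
161280 x^{2}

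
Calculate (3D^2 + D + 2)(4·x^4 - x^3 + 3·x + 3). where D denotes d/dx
8 x^{4} + 14 x^{3} + 141 x^{2} - 12 x + 9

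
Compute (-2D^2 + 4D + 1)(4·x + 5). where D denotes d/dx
4 x + 21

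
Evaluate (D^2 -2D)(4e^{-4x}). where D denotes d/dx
96 e^{- 4 x}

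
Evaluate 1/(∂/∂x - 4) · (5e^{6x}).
\frac{5 e^{6 x}}{2}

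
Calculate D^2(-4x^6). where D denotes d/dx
- 120 x^{4}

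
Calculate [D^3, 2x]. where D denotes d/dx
6D^{2}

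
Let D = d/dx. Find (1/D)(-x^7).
- \frac{x^{8}}{8}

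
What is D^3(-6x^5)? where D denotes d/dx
- 360 x^{2}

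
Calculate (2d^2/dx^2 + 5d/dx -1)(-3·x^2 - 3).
3 x^{2} - 30 x - 9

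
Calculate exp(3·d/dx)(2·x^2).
2 x^{2} + 12 x + 18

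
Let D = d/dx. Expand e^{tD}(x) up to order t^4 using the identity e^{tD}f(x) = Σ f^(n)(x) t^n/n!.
t + x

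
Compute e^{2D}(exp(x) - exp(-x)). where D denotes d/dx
2 \sinh{\left(x + 2 \right)}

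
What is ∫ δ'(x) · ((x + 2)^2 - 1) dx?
-4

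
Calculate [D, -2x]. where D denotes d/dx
-2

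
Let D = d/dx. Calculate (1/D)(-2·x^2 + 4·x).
- \frac{2 x^{3}}{3} + 2 x^{2}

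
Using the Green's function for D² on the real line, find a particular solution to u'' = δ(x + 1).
\frac{|x + 1|}{2}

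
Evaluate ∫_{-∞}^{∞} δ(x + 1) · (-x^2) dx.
-1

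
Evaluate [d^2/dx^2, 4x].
8\frac{d}{dx}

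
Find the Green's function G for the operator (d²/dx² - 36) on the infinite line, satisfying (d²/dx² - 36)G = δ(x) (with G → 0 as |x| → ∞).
-\frac{e^{-6|x|}}{12}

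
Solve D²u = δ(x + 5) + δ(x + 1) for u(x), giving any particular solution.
\frac{|x + 5|}{2} + \frac{|x + 1|}{2}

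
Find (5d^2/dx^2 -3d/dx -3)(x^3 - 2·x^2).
- 3 x^{3} - 3 x^{2} + 42 x - 20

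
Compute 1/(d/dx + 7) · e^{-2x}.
\frac{e^{- 2 x}}{5}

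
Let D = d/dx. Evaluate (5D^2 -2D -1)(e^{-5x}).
134 e^{- 5 x}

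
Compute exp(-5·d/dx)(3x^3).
3 x^{3} - 45 x^{2} + 225 x - 375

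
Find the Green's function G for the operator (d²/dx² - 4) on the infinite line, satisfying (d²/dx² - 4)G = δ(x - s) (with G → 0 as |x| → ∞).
-\frac{e^{-2|x-s|}}{4}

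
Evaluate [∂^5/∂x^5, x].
5\frac{d^{4}}{dx^{4}}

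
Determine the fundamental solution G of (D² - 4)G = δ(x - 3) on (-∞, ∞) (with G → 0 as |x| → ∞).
-\frac{e^{-2|x - 3|}}{4}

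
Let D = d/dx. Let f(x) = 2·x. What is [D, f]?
2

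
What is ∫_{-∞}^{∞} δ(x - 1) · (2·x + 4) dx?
6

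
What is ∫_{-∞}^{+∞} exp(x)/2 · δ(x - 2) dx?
\frac{e^{2}}{2}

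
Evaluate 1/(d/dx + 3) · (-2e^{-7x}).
\frac{e^{- 7 x}}{2}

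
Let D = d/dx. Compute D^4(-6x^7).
- 5040 x^{3}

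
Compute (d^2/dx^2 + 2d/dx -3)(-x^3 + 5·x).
3 x^{3} - 6 x^{2} - 21 x + 10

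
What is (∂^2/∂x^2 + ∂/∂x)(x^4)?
4 x^{2} \left(x + 3\right)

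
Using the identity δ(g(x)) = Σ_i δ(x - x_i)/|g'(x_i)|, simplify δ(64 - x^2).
\frac{\delta(x - 8) + \delta(x + 8)}{16}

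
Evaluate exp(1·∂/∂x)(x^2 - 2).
x^{2} + 2 x - 1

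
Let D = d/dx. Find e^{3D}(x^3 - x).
x^{3} + 9 x^{2} + 26 x + 24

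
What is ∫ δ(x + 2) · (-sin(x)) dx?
\sin{\left(2 \right)}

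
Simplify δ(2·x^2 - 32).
\frac{\delta(x - 4) + \delta(x + 4)}{16}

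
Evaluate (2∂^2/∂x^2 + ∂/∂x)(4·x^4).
16 x^{2} \left(x + 6\right)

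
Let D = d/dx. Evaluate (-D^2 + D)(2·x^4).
8 x^{2} \left(x - 3\right)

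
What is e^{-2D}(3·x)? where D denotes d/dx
3 x - 6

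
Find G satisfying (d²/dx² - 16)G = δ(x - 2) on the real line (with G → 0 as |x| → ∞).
-\frac{e^{-4|x - 2|}}{8}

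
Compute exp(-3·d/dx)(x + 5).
x + 2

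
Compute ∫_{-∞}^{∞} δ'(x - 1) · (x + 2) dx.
-1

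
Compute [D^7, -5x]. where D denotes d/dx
-35D^{6}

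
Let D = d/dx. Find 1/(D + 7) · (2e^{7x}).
\frac{e^{7 x}}{7}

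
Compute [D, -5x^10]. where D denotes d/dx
- 50 x^{9}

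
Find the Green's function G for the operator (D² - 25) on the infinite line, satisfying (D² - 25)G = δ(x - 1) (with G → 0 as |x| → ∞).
-\frac{e^{-5|x - 1|}}{10}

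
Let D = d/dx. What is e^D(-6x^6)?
- 6 x^{6} - 36 x^{5} - 90 x^{4} - 120 x^{3} - 90 x^{2} - 36 x - 6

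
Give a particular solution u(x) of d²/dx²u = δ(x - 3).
\frac{|x - 3|}{2}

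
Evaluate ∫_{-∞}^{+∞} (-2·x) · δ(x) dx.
0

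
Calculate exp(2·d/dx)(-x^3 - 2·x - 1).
- x^{3} - 6 x^{2} - 14 x - 13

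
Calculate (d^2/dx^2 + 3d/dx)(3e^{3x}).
54 e^{3 x}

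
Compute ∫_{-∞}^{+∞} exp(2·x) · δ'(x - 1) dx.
- 2 e^{2}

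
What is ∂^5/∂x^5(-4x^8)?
- 26880 x^{3}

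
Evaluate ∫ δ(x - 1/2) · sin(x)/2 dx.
\frac{\sin{\left(\frac{1}{2} \right)}}{2}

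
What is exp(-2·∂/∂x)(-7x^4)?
- 7 x^{4} + 56 x^{3} - 168 x^{2} + 224 x - 112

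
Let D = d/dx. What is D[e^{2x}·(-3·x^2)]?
6 x \left(- x - 1\right) e^{2 x}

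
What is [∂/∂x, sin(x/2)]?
\frac{\cos{\left(\frac{x}{2} \right)}}{2}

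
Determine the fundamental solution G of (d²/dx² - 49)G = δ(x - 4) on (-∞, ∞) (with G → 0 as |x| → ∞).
-\frac{e^{-7|x - 4|}}{14}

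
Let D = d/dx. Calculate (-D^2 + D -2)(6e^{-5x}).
- 192 e^{- 5 x}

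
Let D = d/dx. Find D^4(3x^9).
9072 x^{5}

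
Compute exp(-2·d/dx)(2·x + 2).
2 x - 2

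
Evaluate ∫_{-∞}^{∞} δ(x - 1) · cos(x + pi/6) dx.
\cos{\left(\frac{\pi}{6} + 1 \right)}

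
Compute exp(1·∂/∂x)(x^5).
x^{5} + 5 x^{4} + 10 x^{3} + 10 x^{2} + 5 x + 1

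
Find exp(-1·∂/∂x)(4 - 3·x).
7 - 3 x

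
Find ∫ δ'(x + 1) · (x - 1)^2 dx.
4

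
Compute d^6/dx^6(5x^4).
0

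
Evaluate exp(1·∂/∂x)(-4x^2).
- 4 x^{2} - 8 x - 4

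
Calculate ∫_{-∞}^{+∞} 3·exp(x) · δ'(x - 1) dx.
- 3 e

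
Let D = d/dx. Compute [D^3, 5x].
15D^{2}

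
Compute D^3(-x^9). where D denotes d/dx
- 504 x^{6}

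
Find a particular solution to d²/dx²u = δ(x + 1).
\frac{|x + 1|}{2}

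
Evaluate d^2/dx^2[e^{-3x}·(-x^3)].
3 x \left(- 3 x^{2} + 6 x - 2\right) e^{- 3 x}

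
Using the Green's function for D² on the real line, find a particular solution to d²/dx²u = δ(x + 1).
\frac{|x + 1|}{2}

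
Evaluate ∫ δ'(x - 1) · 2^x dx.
- \log{\left(4 \right)}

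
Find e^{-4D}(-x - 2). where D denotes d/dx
2 - x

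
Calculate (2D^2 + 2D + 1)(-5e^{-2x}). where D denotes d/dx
- 25 e^{- 2 x}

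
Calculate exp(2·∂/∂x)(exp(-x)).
e^{- x - 2}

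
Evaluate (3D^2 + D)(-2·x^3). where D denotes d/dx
6 x \left(- x - 6\right)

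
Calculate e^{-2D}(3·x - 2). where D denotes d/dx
3 x - 8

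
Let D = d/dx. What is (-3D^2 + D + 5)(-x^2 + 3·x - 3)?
- 5 x^{2} + 13 x - 6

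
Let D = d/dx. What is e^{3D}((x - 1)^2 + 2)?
x^{2} + 4 x + 6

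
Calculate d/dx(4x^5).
20 x^{4}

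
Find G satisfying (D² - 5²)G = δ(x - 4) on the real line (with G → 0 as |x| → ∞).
-\frac{e^{-5|x - 4|}}{10}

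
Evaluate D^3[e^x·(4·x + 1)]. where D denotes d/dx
\left(4 x + 13\right) e^{x}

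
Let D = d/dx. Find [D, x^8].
8 x^{7}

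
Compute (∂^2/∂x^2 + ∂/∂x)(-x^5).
5 x^{3} \left(- x - 4\right)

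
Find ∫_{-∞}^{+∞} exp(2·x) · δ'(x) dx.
-2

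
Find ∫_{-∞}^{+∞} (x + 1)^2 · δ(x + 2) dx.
1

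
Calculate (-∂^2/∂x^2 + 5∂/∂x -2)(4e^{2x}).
16 e^{2 x}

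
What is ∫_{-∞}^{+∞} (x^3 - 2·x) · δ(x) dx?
0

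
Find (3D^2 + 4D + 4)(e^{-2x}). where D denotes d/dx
8 e^{- 2 x}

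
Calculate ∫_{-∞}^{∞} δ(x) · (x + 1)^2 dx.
1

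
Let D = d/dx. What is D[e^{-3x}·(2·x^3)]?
6 x^{2} \left(1 - x\right) e^{- 3 x}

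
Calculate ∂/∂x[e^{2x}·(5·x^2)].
10 x \left(x + 1\right) e^{2 x}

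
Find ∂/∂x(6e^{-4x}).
- 24 e^{- 4 x}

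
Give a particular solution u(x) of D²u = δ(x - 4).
\frac{|x - 4|}{2}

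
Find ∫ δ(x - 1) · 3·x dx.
3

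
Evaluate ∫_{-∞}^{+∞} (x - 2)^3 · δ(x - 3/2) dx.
- \frac{1}{8}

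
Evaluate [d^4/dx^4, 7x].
28\frac{d^{3}}{dx^{3}}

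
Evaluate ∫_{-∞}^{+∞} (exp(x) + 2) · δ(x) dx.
3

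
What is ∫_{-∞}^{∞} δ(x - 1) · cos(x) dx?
\cos{\left(1 \right)}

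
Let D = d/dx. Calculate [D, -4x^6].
- 24 x^{5}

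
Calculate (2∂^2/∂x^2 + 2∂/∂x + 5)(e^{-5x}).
45 e^{- 5 x}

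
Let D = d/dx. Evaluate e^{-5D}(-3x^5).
- 3 x^{5} + 75 x^{4} - 750 x^{3} + 3750 x^{2} - 9375 x + 9375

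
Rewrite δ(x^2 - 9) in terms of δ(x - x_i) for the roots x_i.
\frac{\delta(x + 3) + \delta(x - 3)}{6}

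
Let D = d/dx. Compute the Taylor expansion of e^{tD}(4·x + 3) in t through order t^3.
4 t + 4 x + 3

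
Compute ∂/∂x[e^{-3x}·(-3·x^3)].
9 x^{2} \left(x - 1\right) e^{- 3 x}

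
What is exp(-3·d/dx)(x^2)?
x^{2} - 6 x + 9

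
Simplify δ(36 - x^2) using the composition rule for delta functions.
\frac{\delta(x - 6) + \delta(x + 6)}{12}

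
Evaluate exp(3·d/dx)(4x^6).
4 x^{6} + 72 x^{5} + 540 x^{4} + 2160 x^{3} + 4860 x^{2} + 5832 x + 2916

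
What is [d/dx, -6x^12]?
- 72 x^{11}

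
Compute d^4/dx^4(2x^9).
6048 x^{5}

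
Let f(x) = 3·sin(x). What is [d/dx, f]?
3 \cos{\left(x \right)}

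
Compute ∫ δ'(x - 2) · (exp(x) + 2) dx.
- e^{2}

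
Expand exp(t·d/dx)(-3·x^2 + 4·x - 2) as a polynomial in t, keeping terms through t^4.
- 3 t^{2} - 2 t \left(3 x - 2\right) - 3 x^{2} + 4 x - 2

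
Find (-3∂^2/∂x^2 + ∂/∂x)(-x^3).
3 x \left(6 - x\right)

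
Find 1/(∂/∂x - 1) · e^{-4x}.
- \frac{e^{- 4 x}}{5}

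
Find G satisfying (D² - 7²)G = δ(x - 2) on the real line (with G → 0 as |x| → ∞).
-\frac{e^{-7|x - 2|}}{14}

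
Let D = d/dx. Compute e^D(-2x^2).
- 2 x^{2} - 4 x - 2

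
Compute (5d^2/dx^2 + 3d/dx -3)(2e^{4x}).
178 e^{4 x}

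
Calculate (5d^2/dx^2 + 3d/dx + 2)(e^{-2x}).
16 e^{- 2 x}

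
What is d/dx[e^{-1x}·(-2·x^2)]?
2 x \left(x - 2\right) e^{- x}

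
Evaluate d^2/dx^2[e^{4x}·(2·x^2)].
\left(32 x^{2} + 32 x + 4\right) e^{4 x}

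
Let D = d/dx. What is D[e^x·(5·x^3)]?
5 x^{2} \left(x + 3\right) e^{x}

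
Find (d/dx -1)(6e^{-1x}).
- 12 e^{- x}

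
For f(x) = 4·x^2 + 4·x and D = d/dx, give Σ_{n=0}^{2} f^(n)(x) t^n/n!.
4 t^{2} + 4 t \left(2 x + 1\right) + 4 x^{2} + 4 x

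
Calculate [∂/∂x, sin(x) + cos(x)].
- \sin{\left(x \right)} + \cos{\left(x \right)}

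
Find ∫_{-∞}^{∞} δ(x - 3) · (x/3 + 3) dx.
4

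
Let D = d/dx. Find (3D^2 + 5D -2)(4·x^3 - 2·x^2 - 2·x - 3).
- 8 x^{3} + 64 x^{2} + 56 x - 16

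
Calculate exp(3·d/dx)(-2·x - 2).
- 2 x - 8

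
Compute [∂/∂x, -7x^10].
- 70 x^{9}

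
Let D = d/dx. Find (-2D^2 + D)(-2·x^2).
8 - 4 x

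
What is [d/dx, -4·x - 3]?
-4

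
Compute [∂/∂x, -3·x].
-3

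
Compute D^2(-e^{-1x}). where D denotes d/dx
- e^{- x}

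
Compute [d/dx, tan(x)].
\frac{1}{\cos^{2}{\left(x \right)}}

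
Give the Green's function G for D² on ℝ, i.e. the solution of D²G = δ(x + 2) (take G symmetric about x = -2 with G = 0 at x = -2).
\frac{|x + 2|}{2}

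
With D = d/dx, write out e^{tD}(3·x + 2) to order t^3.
3 t + 3 x + 2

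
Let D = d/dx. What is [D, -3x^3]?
- 9 x^{2}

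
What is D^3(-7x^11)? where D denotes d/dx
- 6930 x^{8}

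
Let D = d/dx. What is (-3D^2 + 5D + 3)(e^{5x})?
- 47 e^{5 x}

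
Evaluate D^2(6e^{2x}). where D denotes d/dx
24 e^{2 x}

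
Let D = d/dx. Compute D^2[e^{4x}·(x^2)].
\left(16 x^{2} + 16 x + 2\right) e^{4 x}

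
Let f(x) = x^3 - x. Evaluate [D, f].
3 x^{2} - 1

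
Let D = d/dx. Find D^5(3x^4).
0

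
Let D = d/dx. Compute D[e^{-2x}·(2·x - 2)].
2 \left(3 - 2 x\right) e^{- 2 x}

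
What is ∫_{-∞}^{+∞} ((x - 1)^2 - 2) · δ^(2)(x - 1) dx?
2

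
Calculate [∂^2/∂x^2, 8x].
16\frac{d}{dx}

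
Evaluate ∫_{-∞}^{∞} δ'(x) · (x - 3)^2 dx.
6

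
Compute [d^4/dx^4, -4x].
-16\frac{d^{3}}{dx^{3}}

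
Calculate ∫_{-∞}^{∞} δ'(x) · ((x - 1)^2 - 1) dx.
2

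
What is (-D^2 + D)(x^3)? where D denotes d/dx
3 x \left(x - 2\right)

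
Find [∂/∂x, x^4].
4 x^{3}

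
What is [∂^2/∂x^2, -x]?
-2\frac{d}{dx}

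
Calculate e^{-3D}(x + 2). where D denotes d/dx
x - 1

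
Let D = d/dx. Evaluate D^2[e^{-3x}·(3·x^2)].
3 \left(9 x^{2} - 12 x + 2\right) e^{- 3 x}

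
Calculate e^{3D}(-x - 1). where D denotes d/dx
- x - 4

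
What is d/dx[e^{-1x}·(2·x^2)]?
2 x \left(2 - x\right) e^{- x}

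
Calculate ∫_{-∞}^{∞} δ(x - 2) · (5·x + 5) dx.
15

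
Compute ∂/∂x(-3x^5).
- 15 x^{4}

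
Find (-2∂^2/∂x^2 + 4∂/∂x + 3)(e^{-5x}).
- 67 e^{- 5 x}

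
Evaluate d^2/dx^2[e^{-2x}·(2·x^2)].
4 \left(2 x^{2} - 4 x + 1\right) e^{- 2 x}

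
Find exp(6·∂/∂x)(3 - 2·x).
- 2 x - 9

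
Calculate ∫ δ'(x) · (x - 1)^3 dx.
-3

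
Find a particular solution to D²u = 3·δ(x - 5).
\frac{3|x - 5|}{2}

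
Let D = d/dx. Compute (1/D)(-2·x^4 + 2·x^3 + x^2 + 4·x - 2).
- \frac{2 x^{5}}{5} + \frac{x^{4}}{2} + \frac{x^{3}}{3} + 2 x^{2} - 2 x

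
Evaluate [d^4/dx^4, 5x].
20\frac{d^{3}}{dx^{3}}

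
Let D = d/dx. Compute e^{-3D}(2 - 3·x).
11 - 3 x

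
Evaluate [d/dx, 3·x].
3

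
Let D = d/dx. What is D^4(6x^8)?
10080 x^{4}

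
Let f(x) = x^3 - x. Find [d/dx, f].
3 x^{2} - 1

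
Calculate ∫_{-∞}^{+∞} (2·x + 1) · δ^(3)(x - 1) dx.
0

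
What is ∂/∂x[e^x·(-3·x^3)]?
3 x^{2} \left(- x - 3\right) e^{x}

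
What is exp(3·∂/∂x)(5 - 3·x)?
- 3 x - 4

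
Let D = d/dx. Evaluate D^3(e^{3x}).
27 e^{3 x}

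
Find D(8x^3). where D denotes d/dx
24 x^{2}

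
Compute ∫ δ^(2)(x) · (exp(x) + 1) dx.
1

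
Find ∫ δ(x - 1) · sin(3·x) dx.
\sin{\left(3 \right)}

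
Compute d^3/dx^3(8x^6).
960 x^{3}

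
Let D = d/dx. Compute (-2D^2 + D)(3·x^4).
12 x^{2} \left(x - 6\right)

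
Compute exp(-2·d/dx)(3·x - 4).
3 x - 10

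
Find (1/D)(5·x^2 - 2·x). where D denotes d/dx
\frac{5 x^{3}}{3} - x^{2}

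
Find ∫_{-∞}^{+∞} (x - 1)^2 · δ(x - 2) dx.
1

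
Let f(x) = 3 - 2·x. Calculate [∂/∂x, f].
-2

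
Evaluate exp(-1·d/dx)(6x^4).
6 x^{4} - 24 x^{3} + 36 x^{2} - 24 x + 6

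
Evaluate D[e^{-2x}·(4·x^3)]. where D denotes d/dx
x^{2} \left(12 - 8 x\right) e^{- 2 x}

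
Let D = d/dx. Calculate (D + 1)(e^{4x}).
5 e^{4 x}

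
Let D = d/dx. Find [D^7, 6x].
42D^{6}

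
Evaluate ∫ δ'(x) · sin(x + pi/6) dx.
- \frac{\sqrt{3}}{2}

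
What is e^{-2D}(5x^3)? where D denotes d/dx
5 x^{3} - 30 x^{2} + 60 x - 40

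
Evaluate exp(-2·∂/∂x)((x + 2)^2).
x^{2}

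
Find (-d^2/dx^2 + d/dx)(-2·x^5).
10 x^{3} \left(4 - x\right)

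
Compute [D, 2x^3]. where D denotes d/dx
6 x^{2}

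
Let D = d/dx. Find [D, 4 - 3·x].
-3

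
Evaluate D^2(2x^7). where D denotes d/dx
84 x^{5}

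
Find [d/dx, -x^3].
- 3 x^{2}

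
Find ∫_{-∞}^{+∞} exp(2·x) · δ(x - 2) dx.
e^{4}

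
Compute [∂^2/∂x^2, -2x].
-4\frac{d}{dx}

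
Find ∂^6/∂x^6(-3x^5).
0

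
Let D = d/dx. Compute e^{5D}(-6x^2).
- 6 x^{2} - 60 x - 150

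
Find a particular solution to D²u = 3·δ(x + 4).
\frac{3|x + 4|}{2}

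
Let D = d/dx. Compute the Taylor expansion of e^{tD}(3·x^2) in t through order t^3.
3 t^{2} + 6 t x + 3 x^{2}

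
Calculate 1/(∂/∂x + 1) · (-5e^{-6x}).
e^{- 6 x}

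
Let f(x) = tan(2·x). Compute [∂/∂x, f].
\frac{2}{\cos^{2}{\left(2 x \right)}}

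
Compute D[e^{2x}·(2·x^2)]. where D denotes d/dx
4 x \left(x + 1\right) e^{2 x}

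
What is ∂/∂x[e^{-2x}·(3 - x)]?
\left(2 x - 7\right) e^{- 2 x}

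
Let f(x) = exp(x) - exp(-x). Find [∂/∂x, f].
2 \cosh{\left(x \right)}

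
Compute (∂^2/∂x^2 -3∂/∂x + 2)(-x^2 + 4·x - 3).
- 2 x^{2} + 14 x - 20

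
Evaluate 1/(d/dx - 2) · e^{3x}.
e^{3 x}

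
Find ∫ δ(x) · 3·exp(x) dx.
3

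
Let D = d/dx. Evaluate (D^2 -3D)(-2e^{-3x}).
- 36 e^{- 3 x}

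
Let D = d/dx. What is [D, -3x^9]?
- 27 x^{8}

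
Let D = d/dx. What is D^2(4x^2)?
8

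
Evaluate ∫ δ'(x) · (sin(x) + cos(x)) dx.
-1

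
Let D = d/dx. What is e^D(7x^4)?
7 x^{4} + 28 x^{3} + 42 x^{2} + 28 x + 7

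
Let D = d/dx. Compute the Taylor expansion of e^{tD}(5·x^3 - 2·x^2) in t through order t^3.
5 t^{3} + t^{2} \left(15 x - 2\right) + t x \left(15 x - 4\right) + 5 x^{3} - 2 x^{2}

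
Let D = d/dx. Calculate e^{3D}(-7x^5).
- 7 x^{5} - 105 x^{4} - 630 x^{3} - 1890 x^{2} - 2835 x - 1701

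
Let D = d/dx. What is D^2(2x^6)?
60 x^{4}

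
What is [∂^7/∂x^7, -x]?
-7\frac{d^{6}}{dx^{6}}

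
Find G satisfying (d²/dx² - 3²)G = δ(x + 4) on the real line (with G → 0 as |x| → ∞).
-\frac{e^{-3|x + 4|}}{6}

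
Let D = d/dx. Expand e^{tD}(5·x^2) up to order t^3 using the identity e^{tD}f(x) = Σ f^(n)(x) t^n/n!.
5 t^{2} + 10 t x + 5 x^{2}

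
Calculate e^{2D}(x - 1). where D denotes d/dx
x + 1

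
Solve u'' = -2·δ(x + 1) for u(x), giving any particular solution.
-|x + 1|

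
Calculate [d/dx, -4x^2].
- 8 x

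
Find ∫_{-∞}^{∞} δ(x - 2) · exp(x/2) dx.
e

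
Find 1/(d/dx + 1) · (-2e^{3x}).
- \frac{e^{3 x}}{2}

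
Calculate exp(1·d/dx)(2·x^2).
2 x^{2} + 4 x + 2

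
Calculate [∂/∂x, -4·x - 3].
-4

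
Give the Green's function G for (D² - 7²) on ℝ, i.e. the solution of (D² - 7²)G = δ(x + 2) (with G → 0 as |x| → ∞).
-\frac{e^{-7|x + 2|}}{14}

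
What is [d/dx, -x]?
-1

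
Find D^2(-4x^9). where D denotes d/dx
- 288 x^{7}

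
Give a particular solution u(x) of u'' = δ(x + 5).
\frac{|x + 5|}{2}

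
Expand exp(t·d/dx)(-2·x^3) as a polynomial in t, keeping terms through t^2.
2 x \left(- 3 t^{2} - 3 t x - x^{2}\right)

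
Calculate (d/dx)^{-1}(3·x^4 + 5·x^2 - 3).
\frac{3 x^{5}}{5} + \frac{5 x^{3}}{3} - 3 x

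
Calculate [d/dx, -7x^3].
- 21 x^{2}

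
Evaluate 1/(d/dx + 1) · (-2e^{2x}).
- \frac{2 e^{2 x}}{3}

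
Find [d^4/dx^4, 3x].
12\frac{d^{3}}{dx^{3}}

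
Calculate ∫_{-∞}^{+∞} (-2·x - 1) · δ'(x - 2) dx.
2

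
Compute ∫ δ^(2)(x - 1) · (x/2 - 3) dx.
0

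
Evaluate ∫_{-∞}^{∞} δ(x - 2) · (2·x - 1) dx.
3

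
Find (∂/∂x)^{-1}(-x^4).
- \frac{x^{5}}{5}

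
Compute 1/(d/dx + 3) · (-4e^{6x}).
- \frac{4 e^{6 x}}{9}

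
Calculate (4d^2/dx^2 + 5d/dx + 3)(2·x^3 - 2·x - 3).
6 x^{3} + 30 x^{2} + 42 x - 19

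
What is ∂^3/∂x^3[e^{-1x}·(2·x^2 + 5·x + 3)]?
x \left(7 - 2 x\right) e^{- x}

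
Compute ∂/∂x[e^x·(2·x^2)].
2 x \left(x + 2\right) e^{x}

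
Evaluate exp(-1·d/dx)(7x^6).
7 x^{6} - 42 x^{5} + 105 x^{4} - 140 x^{3} + 105 x^{2} - 42 x + 7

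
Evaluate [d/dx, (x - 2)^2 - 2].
2 x - 4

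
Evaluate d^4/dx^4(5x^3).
0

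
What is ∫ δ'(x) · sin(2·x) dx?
-2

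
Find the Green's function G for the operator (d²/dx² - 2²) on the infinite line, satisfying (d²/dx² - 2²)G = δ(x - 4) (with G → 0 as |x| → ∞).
-\frac{e^{-2|x - 4|}}{4}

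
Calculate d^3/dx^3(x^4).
24 x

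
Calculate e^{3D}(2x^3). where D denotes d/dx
2 x^{3} + 18 x^{2} + 54 x + 54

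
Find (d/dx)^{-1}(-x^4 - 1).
- \frac{x^{5}}{5} - x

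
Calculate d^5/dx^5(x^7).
2520 x^{2}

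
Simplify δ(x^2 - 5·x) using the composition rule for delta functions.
\frac{\delta(x - 5) + \delta(x)}{5}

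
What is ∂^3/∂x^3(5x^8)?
1680 x^{5}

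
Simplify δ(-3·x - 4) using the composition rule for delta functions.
\frac{\delta(x + 4/3)}{3}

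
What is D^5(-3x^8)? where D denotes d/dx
- 20160 x^{3}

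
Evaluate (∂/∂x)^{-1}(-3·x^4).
- \frac{3 x^{5}}{5}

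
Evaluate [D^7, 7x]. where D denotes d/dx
49D^{6}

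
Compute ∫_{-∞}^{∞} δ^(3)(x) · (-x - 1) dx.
0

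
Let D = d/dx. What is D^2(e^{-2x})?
4 e^{- 2 x}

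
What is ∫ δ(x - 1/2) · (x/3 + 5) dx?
\frac{31}{6}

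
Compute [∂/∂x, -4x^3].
- 12 x^{2}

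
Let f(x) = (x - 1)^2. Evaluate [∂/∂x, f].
2 x - 2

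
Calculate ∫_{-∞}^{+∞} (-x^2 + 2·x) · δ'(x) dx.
-2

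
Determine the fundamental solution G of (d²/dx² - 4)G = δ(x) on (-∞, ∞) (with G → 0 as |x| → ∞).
-\frac{e^{-2|x|}}{4}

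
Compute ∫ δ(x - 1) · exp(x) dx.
e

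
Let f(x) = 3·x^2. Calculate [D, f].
6 x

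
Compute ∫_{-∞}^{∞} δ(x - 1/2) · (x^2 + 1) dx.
\frac{5}{4}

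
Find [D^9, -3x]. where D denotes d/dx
-27D^{8}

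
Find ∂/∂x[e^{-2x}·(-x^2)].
2 x \left(x - 1\right) e^{- 2 x}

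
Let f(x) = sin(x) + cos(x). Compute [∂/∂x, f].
- \sin{\left(x \right)} + \cos{\left(x \right)}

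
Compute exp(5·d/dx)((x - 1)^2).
x^{2} + 8 x + 16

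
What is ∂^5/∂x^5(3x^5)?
360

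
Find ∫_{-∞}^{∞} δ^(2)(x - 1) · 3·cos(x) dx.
- 3 \cos{\left(1 \right)}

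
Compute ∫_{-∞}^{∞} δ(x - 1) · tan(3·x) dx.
\tan{\left(3 \right)}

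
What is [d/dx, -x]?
-1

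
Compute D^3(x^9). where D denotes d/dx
504 x^{6}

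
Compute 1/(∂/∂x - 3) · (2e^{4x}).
2 e^{4 x}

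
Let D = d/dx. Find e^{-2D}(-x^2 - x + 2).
x \left(3 - x\right)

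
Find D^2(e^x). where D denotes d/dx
e^{x}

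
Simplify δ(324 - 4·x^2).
\frac{\delta(x - 9) + \delta(x + 9)}{72}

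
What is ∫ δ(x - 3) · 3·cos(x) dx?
3 \cos{\left(3 \right)}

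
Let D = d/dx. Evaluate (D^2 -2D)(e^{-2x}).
8 e^{- 2 x}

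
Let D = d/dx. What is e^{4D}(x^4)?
x^{4} + 16 x^{3} + 96 x^{2} + 256 x + 256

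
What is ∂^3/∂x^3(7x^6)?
840 x^{3}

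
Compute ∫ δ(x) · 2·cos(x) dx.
2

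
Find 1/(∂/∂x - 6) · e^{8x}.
\frac{e^{8 x}}{2}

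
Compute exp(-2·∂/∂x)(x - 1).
x - 3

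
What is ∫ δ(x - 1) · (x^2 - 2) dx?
-1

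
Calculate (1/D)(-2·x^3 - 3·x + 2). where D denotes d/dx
- \frac{x^{4}}{2} - \frac{3 x^{2}}{2} + 2 x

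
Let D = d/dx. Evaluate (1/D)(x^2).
\frac{x^{3}}{3}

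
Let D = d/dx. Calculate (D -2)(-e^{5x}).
- 3 e^{5 x}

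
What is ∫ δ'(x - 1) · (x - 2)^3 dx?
-3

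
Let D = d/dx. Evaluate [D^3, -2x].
-6D^{2}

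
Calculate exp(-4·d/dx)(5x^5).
5 x^{5} - 100 x^{4} + 800 x^{3} - 3200 x^{2} + 6400 x - 5120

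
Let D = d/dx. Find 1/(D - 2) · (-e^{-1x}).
\frac{e^{- x}}{3}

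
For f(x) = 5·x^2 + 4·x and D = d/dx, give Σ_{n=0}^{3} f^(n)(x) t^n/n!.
5 t^{2} + 2 t \left(5 x + 2\right) + 5 x^{2} + 4 x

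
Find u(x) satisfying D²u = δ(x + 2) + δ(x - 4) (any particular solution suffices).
\frac{|x + 2|}{2} + \frac{|x - 4|}{2}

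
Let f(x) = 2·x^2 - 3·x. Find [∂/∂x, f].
4 x - 3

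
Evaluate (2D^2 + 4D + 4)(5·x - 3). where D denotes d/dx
20 x + 8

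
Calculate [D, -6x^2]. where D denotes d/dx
- 12 x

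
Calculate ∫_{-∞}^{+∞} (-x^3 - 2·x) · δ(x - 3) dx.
-33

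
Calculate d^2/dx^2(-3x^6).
- 90 x^{4}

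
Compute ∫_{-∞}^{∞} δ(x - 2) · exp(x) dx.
e^{2}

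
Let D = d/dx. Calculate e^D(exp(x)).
e^{x + 1}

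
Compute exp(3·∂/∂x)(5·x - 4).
5 x + 11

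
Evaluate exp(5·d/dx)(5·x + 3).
5 x + 28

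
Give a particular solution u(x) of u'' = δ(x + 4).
\frac{|x + 4|}{2}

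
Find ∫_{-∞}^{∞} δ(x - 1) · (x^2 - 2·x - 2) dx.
-3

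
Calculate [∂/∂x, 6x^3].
18 x^{2}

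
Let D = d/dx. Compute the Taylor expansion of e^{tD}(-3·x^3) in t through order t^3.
- 3 t^{3} - 9 t^{2} x - 9 t x^{2} - 3 x^{3}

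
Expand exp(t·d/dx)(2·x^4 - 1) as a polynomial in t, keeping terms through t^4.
2 t^{4} + 8 t^{3} x + 12 t^{2} x^{2} + 8 t x^{3} + 2 x^{4} - 1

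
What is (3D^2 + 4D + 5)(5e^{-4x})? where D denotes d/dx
185 e^{- 4 x}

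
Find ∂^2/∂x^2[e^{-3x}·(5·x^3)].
15 x \left(3 x^{2} - 6 x + 2\right) e^{- 3 x}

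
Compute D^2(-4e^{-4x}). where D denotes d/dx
- 64 e^{- 4 x}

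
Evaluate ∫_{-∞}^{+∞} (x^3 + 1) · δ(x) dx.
1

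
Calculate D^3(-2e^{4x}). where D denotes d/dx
- 128 e^{4 x}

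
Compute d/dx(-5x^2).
- 10 x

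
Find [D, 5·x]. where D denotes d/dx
5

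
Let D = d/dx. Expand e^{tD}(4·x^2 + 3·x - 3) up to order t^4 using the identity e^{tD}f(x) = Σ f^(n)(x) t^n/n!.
4 t^{2} + t \left(8 x + 3\right) + 4 x^{2} + 3 x - 3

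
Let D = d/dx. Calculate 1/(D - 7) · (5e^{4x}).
- \frac{5 e^{4 x}}{3}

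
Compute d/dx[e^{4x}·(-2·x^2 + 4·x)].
4 \left(2 x \left(2 - x\right) - x + 1\right) e^{4 x}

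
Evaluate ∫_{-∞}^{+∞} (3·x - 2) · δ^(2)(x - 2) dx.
0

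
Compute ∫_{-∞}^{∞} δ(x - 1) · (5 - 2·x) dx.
3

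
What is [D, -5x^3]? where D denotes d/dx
- 15 x^{2}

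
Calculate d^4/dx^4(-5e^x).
- 5 e^{x}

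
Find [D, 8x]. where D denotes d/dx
8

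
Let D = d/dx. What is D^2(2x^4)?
24 x^{2}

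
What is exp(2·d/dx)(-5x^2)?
- 5 x^{2} - 20 x - 20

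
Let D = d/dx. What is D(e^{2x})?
2 e^{2 x}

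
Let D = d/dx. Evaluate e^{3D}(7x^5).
7 x^{5} + 105 x^{4} + 630 x^{3} + 1890 x^{2} + 2835 x + 1701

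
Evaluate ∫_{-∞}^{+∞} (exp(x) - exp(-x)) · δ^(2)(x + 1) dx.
- 2 \sinh{\left(1 \right)}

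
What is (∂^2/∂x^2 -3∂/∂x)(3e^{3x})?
0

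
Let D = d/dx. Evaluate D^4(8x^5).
960 x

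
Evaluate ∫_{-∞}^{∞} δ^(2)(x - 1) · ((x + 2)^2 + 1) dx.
2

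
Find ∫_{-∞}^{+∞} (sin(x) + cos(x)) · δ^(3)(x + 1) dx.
\cos{\left(1 \right)} + \sin{\left(1 \right)}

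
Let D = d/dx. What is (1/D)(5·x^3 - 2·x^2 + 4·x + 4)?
\frac{5 x^{4}}{4} - \frac{2 x^{3}}{3} + 2 x^{2} + 4 x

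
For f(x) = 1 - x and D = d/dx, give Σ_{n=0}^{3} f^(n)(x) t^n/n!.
- t - x + 1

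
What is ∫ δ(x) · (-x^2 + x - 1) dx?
-1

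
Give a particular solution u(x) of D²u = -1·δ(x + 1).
-\frac{|x + 1|}{2}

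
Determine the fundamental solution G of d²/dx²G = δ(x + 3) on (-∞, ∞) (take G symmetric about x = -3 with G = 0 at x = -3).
\frac{|x + 3|}{2}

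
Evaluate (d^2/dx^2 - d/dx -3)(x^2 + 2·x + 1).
- 3 x^{2} - 8 x - 3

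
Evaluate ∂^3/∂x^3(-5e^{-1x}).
5 e^{- x}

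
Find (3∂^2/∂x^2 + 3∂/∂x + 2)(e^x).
8 e^{x}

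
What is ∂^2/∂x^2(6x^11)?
660 x^{9}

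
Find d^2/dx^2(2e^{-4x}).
32 e^{- 4 x}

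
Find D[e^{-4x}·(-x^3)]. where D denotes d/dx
x^{2} \left(4 x - 3\right) e^{- 4 x}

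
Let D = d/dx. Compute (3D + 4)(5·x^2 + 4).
20 x^{2} + 30 x + 16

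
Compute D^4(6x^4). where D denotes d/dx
144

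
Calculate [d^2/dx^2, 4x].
8\frac{d}{dx}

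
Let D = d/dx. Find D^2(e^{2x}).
4 e^{2 x}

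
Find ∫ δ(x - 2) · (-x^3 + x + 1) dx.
-5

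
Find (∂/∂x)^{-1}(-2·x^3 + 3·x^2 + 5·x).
- \frac{x^{4}}{2} + x^{3} + \frac{5 x^{2}}{2}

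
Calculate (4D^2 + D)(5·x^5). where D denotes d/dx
25 x^{3} \left(x + 16\right)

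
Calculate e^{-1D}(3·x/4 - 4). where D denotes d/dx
\frac{3 x}{4} - \frac{19}{4}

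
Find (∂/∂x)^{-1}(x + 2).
\frac{x^{2}}{2} + 2 x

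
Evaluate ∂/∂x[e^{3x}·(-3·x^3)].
9 x^{2} \left(- x - 1\right) e^{3 x}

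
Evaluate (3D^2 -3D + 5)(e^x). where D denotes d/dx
5 e^{x}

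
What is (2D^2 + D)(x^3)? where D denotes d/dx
3 x \left(x + 4\right)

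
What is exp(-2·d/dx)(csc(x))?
\csc{\left(x - 2 \right)}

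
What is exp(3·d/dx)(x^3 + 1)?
x^{3} + 9 x^{2} + 27 x + 28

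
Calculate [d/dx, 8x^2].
16 x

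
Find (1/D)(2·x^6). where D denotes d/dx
\frac{2 x^{7}}{7}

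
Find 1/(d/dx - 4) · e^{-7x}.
- \frac{e^{- 7 x}}{11}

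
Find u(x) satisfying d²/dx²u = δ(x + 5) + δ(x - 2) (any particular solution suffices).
\frac{|x + 5|}{2} + \frac{|x - 2|}{2}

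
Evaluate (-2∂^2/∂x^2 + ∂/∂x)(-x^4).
4 x^{2} \left(6 - x\right)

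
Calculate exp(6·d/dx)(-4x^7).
- 4 x^{7} - 168 x^{6} - 3024 x^{5} - 30240 x^{4} - 181440 x^{3} - 653184 x^{2} - 1306368 x - 1119744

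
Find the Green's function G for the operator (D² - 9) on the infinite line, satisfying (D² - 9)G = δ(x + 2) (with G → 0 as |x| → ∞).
-\frac{e^{-3|x + 2|}}{6}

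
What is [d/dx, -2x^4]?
- 8 x^{3}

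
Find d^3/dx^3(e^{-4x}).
- 64 e^{- 4 x}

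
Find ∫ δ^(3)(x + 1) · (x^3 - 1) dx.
-6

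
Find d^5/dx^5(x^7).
2520 x^{2}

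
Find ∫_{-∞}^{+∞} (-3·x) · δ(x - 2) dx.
-6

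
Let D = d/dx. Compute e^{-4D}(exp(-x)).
e^{4 - x}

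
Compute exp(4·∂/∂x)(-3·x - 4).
- 3 x - 16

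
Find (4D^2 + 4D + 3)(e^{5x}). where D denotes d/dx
123 e^{5 x}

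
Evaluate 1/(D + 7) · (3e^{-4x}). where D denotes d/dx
e^{- 4 x}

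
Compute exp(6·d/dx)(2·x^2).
2 x^{2} + 24 x + 72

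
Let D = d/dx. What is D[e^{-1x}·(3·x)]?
3 \left(1 - x\right) e^{- x}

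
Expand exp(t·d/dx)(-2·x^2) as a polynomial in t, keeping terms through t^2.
- 2 t^{2} - 4 t x - 2 x^{2}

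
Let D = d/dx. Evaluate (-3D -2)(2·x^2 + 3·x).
- 4 x^{2} - 18 x - 9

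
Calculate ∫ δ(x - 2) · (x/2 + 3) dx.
4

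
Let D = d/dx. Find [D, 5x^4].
20 x^{3}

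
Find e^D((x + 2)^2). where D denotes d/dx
x^{2} + 6 x + 9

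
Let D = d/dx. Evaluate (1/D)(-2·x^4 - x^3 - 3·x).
- \frac{2 x^{5}}{5} - \frac{x^{4}}{4} - \frac{3 x^{2}}{2}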